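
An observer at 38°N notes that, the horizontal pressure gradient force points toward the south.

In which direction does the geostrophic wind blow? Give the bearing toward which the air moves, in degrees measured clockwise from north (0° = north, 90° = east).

270°

The pressure-gradient force points toward the south (bearing 180°).
Geostrophic balance: in the Northern Hemisphere the Coriolis force deflects motion to the right, so the geostrophic wind blows 90° to the right of the pressure-gradient force (low pressure on the left).
Rotating 180° by 90° clockwise gives 270° — the wind blows toward the west.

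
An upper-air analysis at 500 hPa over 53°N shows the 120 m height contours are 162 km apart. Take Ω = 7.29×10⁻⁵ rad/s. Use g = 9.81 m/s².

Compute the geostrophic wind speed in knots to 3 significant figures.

Coriolis parameter at 53°N:
f = 2Ω sin φ = 2 × 7.29×10⁻⁵ × sin 53° = 1.16×10⁻⁴ s⁻¹
Height gradient: |∂Z/∂n| = 120 m / 162000 m = 7.41×10⁻⁴
On a pressure surface, geostrophic balance gives V_g = (g/f)|∂Z/∂n|:
V_g = 9.81 × 7.41×10⁻⁴ / 1.16×10⁻⁴ = 62.4 m/s
Converting: 62.4 m/s × 1.944 = 121 knots

121 knots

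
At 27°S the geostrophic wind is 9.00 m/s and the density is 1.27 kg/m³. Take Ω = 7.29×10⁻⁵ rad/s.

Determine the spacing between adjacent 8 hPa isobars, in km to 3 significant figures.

1060 km

Coriolis parameter at 27°S:
f = 2Ω sin φ = 2 × 7.29×10⁻⁵ × sin 27° = 6.62×10⁻⁵ s⁻¹
Geostrophic balance rearranged: |∂P/∂n| = f ρ V_g
|∂P/∂n| = 6.62×10⁻⁵ × 1.27 × 9.00 = 7.57×10⁻⁴ Pa/m
Isobar spacing: Δn = ΔP/|∂P/∂n| = 800 Pa / 7.57×10⁻⁴ Pa/m = 1057400 m ≈ 1060 km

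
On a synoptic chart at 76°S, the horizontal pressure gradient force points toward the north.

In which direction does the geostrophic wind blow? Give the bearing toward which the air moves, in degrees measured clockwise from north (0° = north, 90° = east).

270°

The pressure-gradient force points toward the north (bearing 000°).
Geostrophic balance: in the Southern Hemisphere the Coriolis force deflects motion to the left, so the geostrophic wind blows 90° to the left of the pressure-gradient force (low pressure on the right).
Rotating 000° by 90° counterclockwise gives 270° — the wind blows toward the west.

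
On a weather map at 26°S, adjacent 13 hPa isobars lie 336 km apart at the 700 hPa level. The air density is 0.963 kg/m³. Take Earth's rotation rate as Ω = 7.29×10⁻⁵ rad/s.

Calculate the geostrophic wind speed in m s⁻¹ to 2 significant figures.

63 m s⁻¹

Coriolis parameter at 26°S:
f = 2Ω sin φ = 2 × 7.29×10⁻⁵ × sin 26° = 6.39×10⁻⁵ s⁻¹
Pressure gradient: |∂P/∂n| = 1300 Pa / 336000 m = 3.87×10⁻³ Pa/m
Geostrophic balance (pressure-gradient force = Coriolis force):
V_g = (1/(fρ)) |∂P/∂n| = 3.87×10⁻³ / (6.39×10⁻⁵ × 0.963) = 62.9 m/s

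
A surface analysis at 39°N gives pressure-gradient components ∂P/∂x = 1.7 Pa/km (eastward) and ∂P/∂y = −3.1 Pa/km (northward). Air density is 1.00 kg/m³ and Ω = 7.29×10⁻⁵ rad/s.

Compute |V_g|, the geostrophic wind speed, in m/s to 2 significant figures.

Coriolis parameter at 39°N:
f = 2Ω sin φ = 2 × 7.29×10⁻⁵ × sin 39° = 9.18×10⁻⁵ s⁻¹
Component geostrophic relations (x east, y north):
u_g = −(1/(fρ)) ∂P/∂y,  v_g = (1/(fρ)) ∂P/∂x
u_g = −(−3.1×10⁻³)/(9.18×10⁻⁵ × 1.00) = 33.8 m/s;  v_g = (1.7×10⁻³)/(9.18×10⁻⁵ × 1.00) = 18.5 m/s
|V_g| = √(u_g² + v_g²) = 38.5 m/s

39 m/s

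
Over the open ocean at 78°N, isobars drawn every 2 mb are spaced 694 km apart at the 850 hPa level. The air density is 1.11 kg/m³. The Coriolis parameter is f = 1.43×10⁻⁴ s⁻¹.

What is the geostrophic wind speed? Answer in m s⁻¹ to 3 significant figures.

Pressure gradient: |∂P/∂n| = 200 Pa / 694000 m = 2.88×10⁻⁴ Pa/m
Geostrophic balance (pressure-gradient force = Coriolis force):
V_g = (1/(fρ)) |∂P/∂n| = 2.88×10⁻⁴ / (1.43×10⁻⁴ × 1.11) = 1.82 m/s

1.82 m s⁻¹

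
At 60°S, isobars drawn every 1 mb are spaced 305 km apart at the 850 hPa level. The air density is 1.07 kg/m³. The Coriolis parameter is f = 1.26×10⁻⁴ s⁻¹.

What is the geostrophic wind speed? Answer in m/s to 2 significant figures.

Pressure gradient: |∂P/∂n| = 100 Pa / 305000 m = 3.28×10⁻⁴ Pa/m
Geostrophic balance (pressure-gradient force = Coriolis force):
V_g = (1/(fρ)) |∂P/∂n| = 3.28×10⁻⁴ / (1.26×10⁻⁴ × 1.07) = 2.43 m/s

2.4 m/s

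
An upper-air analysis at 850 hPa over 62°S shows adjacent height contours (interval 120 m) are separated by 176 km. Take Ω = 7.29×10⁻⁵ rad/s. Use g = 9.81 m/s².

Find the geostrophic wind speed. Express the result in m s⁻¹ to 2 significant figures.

52 m s⁻¹

Coriolis parameter at 62°S:
f = 2Ω sin φ = 2 × 7.29×10⁻⁵ × sin 62° = 1.29×10⁻⁴ s⁻¹
Height gradient: |∂Z/∂n| = 120 m / 176000 m = 6.82×10⁻⁴
On a pressure surface, geostrophic balance gives V_g = (g/f)|∂Z/∂n|:
V_g = 9.81 × 6.82×10⁻⁴ / 1.29×10⁻⁴ = 52.0 m/s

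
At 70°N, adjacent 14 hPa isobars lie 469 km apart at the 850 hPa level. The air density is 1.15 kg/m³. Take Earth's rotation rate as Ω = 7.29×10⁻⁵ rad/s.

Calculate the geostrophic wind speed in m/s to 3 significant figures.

Coriolis parameter at 70°N:
f = 2Ω sin φ = 2 × 7.29×10⁻⁵ × sin 70° = 1.37×10⁻⁴ s⁻¹
Pressure gradient: |∂P/∂n| = 1400 Pa / 469000 m = 2.99×10⁻³ Pa/m
Geostrophic balance (pressure-gradient force = Coriolis force):
V_g = (1/(fρ)) |∂P/∂n| = 2.99×10⁻³ / (1.37×10⁻⁴ × 1.15) = 18.9 m/s

18.9 m/s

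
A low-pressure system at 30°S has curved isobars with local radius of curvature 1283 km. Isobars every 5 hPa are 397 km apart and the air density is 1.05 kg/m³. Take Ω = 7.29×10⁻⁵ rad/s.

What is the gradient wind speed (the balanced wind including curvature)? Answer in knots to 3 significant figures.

27.7 knots

Coriolis parameter at 30°S:
f = 2Ω sin φ = 2 × 7.29×10⁻⁵ × sin 30° = 7.29×10⁻⁵ s⁻¹
Pressure gradient: |∂P/∂n| = 500 Pa / 397000 m = 1.26×10⁻³ Pa/m
Geostrophic speed: V_g = |∂P/∂n|/(fρ) = 1.26×10⁻³/(7.29×10⁻⁵ × 1.05) = 16.5 m/s
Around a low, centrifugal force acts outward with Coriolis, so pressure-gradient force balances both:
(1/ρ)|∂P/∂n| = fV + V²/R  →  V² + fR·V − fR·V_g = 0
With fR = 7.29×10⁻⁵ × 1283×10³ m = 93.5 m/s:
V = [−fR + √((fR)² + 4 fR V_g)]/2 = [−93.5 + √(93.5² + 4×93.5×16.5)]/2 = 14.3 m/s
Subgeostrophic (V < V_g = 16.5 m/s), as expected around a low.
Converting: 14.3 m/s × 1.944 = 27.7 knots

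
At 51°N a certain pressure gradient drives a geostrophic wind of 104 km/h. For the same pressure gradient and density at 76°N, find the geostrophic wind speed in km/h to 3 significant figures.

83.3 km/h

With the same pressure gradient and density, V_g ∝ 1/f ∝ 1/sin φ.
V₂ = V₁ · sin φ₁ / sin φ₂ = 104 × sin 51° / sin 76°
V₂ = 104 × 0.7771/0.9703 = 83.3 km/h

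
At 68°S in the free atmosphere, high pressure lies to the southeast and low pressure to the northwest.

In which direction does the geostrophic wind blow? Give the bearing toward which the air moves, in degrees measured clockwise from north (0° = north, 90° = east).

225°

The pressure-gradient force points toward the northwest (bearing 315°).
Geostrophic balance: in the Southern Hemisphere the Coriolis force deflects motion to the left, so the geostrophic wind blows 90° to the left of the pressure-gradient force (low pressure on the right).
Rotating 315° by 90° counterclockwise gives 225° — the wind blows toward the southwest.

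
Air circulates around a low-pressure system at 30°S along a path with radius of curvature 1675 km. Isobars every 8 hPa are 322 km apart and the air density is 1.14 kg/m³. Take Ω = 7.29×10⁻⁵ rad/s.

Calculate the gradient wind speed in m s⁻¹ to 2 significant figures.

Coriolis parameter at 30°S:
f = 2Ω sin φ = 2 × 7.29×10⁻⁵ × sin 30° = 7.29×10⁻⁵ s⁻¹
Pressure gradient: |∂P/∂n| = 800 Pa / 322000 m = 2.48×10⁻³ Pa/m
Geostrophic speed: V_g = |∂P/∂n|/(fρ) = 2.48×10⁻³/(7.29×10⁻⁵ × 1.14) = 29.9 m/s
Around a low, centrifugal force acts outward with Coriolis, so pressure-gradient force balances both:
(1/ρ)|∂P/∂n| = fV + V²/R  →  V² + fR·V − fR·V_g = 0
With fR = 7.29×10⁻⁵ × 1675×10³ m = 122 m/s:
V = [−fR + √((fR)² + 4 fR V_g)]/2 = [−122 + √(122² + 4×122×29.9)]/2 = 24.8 m/s
Subgeostrophic (V < V_g = 29.9 m/s), as expected around a low.

25 m s⁻¹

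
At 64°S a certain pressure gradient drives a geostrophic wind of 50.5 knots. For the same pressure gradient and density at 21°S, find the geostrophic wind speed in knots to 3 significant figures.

127 knots

With the same pressure gradient and density, V_g ∝ 1/f ∝ 1/sin φ.
V₂ = V₁ · sin φ₁ / sin φ₂ = 50.5 × sin 64° / sin 21°
V₂ = 50.5 × 0.8988/0.3584 = 127 knots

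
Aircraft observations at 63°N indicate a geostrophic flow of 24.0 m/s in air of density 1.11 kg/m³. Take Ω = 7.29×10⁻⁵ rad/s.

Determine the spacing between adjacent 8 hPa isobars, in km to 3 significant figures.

Coriolis parameter at 63°N:
f = 2Ω sin φ = 2 × 7.29×10⁻⁵ × sin 63° = 1.30×10⁻⁴ s⁻¹
Geostrophic balance rearranged: |∂P/∂n| = f ρ V_g
|∂P/∂n| = 1.30×10⁻⁴ × 1.11 × 24.0 = 3.46×10⁻³ Pa/m
Isobar spacing: Δn = ΔP/|∂P/∂n| = 800 Pa / 3.46×10⁻³ Pa/m = 231162 m ≈ 231 km

231 km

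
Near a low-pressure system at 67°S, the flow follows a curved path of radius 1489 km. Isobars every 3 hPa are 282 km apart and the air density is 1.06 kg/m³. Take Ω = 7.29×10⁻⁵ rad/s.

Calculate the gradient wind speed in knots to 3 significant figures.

Coriolis parameter at 67°S:
f = 2Ω sin φ = 2 × 7.29×10⁻⁵ × sin 67° = 1.34×10⁻⁴ s⁻¹
Pressure gradient: |∂P/∂n| = 300 Pa / 282000 m = 1.06×10⁻³ Pa/m
Geostrophic speed: V_g = |∂P/∂n|/(fρ) = 1.06×10⁻³/(1.34×10⁻⁴ × 1.06) = 7.48 m/s
Around a low, centrifugal force acts outward with Coriolis, so pressure-gradient force balances both:
(1/ρ)|∂P/∂n| = fV + V²/R  →  V² + fR·V − fR·V_g = 0
With fR = 1.34×10⁻⁴ × 1489×10³ m = 200 m/s:
V = [−fR + √((fR)² + 4 fR V_g)]/2 = [−200 + √(200² + 4×200×7.48)]/2 = 7.22 m/s
Subgeostrophic (V < V_g = 7.48 m/s), as expected around a low.
Converting: 7.22 m/s × 1.944 = 14.0 knots

14.0 knots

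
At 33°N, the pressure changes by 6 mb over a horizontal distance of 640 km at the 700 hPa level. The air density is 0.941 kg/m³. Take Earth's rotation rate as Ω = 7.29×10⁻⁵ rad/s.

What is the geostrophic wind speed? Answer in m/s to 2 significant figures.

Coriolis parameter at 33°N:
f = 2Ω sin φ = 2 × 7.29×10⁻⁵ × sin 33° = 7.94×10⁻⁵ s⁻¹
Pressure gradient: |∂P/∂n| = 600 Pa / 640000 m = 9.38×10⁻⁴ Pa/m
Geostrophic balance (pressure-gradient force = Coriolis force):
V_g = (1/(fρ)) |∂P/∂n| = 9.38×10⁻⁴ / (7.94×10⁻⁵ × 0.941) = 12.5 m/s

13 m/s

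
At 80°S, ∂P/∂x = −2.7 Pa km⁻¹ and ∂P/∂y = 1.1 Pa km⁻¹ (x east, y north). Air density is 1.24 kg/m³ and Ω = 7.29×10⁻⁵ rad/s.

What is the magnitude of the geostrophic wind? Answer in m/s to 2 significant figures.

16 m/s

Coriolis parameter at 80°S:
f = 2Ω sin φ = 2 × 7.29×10⁻⁵ × sin 80° = 1.44×10⁻⁴ s⁻¹
In the Southern Hemisphere f is negative: f = −1.44×10⁻⁴ s⁻¹.
Component geostrophic relations (x east, y north):
u_g = −(1/(fρ)) ∂P/∂y,  v_g = (1/(fρ)) ∂P/∂x
u_g = −(1.1×10⁻³)/(−1.44×10⁻⁴ × 1.24) = 6.18 m/s;  v_g = (−2.7×10⁻³)/(−1.44×10⁻⁴ × 1.24) = 15.2 m/s
|V_g| = √(u_g² + v_g²) = 16.4 m/s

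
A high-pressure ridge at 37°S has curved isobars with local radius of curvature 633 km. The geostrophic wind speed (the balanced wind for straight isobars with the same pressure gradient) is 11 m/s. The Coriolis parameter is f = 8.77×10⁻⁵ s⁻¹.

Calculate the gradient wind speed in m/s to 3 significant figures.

Around a high, pressure-gradient force acts outward with centrifugal, so Coriolis balances both:
fV = (1/ρ)|∂P/∂n| + V²/R  →  V² − fR·V + fR·V_g = 0
With fR = 8.77×10⁻⁵ × 633×10³ m = 55.5 m/s:
V = [fR − √((fR)² − 4 fR V_g)]/2 = [55.5 − √(55.5² − 4×55.5×11)]/2 = 15.1 m/s
Supergeostrophic (V > V_g = 11 m/s), as expected around a high.

15.1 m/s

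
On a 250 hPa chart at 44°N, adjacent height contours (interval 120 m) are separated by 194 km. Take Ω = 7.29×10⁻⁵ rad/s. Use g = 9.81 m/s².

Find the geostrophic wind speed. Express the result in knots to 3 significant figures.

116 knots

Coriolis parameter at 44°N:
f = 2Ω sin φ = 2 × 7.29×10⁻⁵ × sin 44° = 1.01×10⁻⁴ s⁻¹
Height gradient: |∂Z/∂n| = 120 m / 194000 m = 6.19×10⁻⁴
On a pressure surface, geostrophic balance gives V_g = (g/f)|∂Z/∂n|:
V_g = 9.81 × 6.19×10⁻⁴ / 1.01×10⁻⁴ = 59.9 m/s
Converting: 59.9 m/s × 1.944 = 116 knots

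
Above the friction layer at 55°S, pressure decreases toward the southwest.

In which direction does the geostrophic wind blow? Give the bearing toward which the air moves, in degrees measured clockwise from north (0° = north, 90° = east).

The pressure-gradient force points toward the southwest (bearing 225°).
Geostrophic balance: in the Southern Hemisphere the Coriolis force deflects motion to the left, so the geostrophic wind blows 90° to the left of the pressure-gradient force (low pressure on the right).
Rotating 225° by 90° counterclockwise gives 135° — the wind blows toward the southeast.

135°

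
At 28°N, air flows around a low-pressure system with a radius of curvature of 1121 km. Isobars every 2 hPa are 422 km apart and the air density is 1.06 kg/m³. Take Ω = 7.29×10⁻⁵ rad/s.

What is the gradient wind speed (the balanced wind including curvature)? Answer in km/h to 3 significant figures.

21.8 km/h

Coriolis parameter at 28°N:
f = 2Ω sin φ = 2 × 7.29×10⁻⁵ × sin 28° = 6.84×10⁻⁵ s⁻¹
Pressure gradient: |∂P/∂n| = 200 Pa / 422000 m = 4.74×10⁻⁴ Pa/m
Geostrophic speed: V_g = |∂P/∂n|/(fρ) = 4.74×10⁻⁴/(6.84×10⁻⁵ × 1.06) = 6.53 m/s
Around a low, centrifugal force acts outward with Coriolis, so pressure-gradient force balances both:
(1/ρ)|∂P/∂n| = fV + V²/R  →  V² + fR·V − fR·V_g = 0
With fR = 6.84×10⁻⁵ × 1121×10³ m = 76.7 m/s:
V = [−fR + √((fR)² + 4 fR V_g)]/2 = [−76.7 + √(76.7² + 4×76.7×6.53)]/2 = 6.05 m/s
Subgeostrophic (V < V_g = 6.53 m/s), as expected around a low.
Converting: 6.05 m/s × 3.6 = 21.8 km/h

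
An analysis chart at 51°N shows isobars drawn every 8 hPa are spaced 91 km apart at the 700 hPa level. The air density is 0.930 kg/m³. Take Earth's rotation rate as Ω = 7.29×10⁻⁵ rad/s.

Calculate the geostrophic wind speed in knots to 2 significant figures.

Coriolis parameter at 51°N:
f = 2Ω sin φ = 2 × 7.29×10⁻⁵ × sin 51° = 1.13×10⁻⁴ s⁻¹
Pressure gradient: |∂P/∂n| = 800 Pa / 91000 m = 8.79×10⁻³ Pa/m
Geostrophic balance (pressure-gradient force = Coriolis force):
V_g = (1/(fρ)) |∂P/∂n| = 8.79×10⁻³ / (1.13×10⁻⁴ × 0.930) = 83.4 m/s
Converting: 83.4 m/s × 1.944 = 160 knots

160 knots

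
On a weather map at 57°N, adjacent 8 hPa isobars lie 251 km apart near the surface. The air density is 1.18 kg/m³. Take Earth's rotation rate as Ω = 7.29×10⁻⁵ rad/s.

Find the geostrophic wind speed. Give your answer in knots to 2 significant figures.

43 knots

Coriolis parameter at 57°N:
f = 2Ω sin φ = 2 × 7.29×10⁻⁵ × sin 57° = 1.22×10⁻⁴ s⁻¹
Pressure gradient: |∂P/∂n| = 800 Pa / 251000 m = 3.19×10⁻³ Pa/m
Geostrophic balance (pressure-gradient force = Coriolis force):
V_g = (1/(fρ)) |∂P/∂n| = 3.19×10⁻³ / (1.22×10⁻⁴ × 1.18) = 22.1 m/s
Converting: 22.1 m/s × 1.944 = 43 knots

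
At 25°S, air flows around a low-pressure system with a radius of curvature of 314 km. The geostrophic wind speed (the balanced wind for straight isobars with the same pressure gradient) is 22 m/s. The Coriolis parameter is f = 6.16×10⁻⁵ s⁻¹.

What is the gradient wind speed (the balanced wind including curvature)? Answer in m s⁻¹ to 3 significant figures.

Around a low, centrifugal force acts outward with Coriolis, so pressure-gradient force balances both:
(1/ρ)|∂P/∂n| = fV + V²/R  →  V² + fR·V − fR·V_g = 0
With fR = 6.16×10⁻⁵ × 314×10³ m = 19.3 m/s:
V = [−fR + √((fR)² + 4 fR V_g)]/2 = [−19.3 + √(19.3² + 4×19.3×22)]/2 = 13.1 m/s
Subgeostrophic (V < V_g = 22 m/s), as expected around a low.

13.1 m s⁻¹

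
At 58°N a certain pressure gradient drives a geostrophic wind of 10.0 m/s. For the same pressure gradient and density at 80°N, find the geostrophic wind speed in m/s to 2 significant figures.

With the same pressure gradient and density, V_g ∝ 1/f ∝ 1/sin φ.
V₂ = V₁ · sin φ₁ / sin φ₂ = 10.0 × sin 58° / sin 80°
V₂ = 10.0 × 0.8480/0.9848 = 8.6 m/s

8.6 m/s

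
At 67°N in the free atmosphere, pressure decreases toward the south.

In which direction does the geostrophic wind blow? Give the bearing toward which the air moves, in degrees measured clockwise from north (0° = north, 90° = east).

The pressure-gradient force points toward the south (bearing 180°).
Geostrophic balance: in the Northern Hemisphere the Coriolis force deflects motion to the right, so the geostrophic wind blows 90° to the right of the pressure-gradient force (low pressure on the left).
Rotating 180° by 90° clockwise gives 270° — the wind blows toward the west.

270°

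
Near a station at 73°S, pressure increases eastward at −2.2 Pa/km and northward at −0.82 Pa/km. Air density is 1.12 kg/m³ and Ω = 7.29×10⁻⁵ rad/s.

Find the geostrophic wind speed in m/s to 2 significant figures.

Coriolis parameter at 73°S:
f = 2Ω sin φ = 2 × 7.29×10⁻⁵ × sin 73° = 1.39×10⁻⁴ s⁻¹
In the Southern Hemisphere f is negative: f = −1.39×10⁻⁴ s⁻¹.
Component geostrophic relations (x east, y north):
u_g = −(1/(fρ)) ∂P/∂y,  v_g = (1/(fρ)) ∂P/∂x
u_g = −(−0.82×10⁻³)/(−1.39×10⁻⁴ × 1.12) = −5.25 m/s;  v_g = (−2.2×10⁻³)/(−1.39×10⁻⁴ × 1.12) = 14.1 m/s
|V_g| = √(u_g² + v_g²) = 15.0 m/s

15 m/s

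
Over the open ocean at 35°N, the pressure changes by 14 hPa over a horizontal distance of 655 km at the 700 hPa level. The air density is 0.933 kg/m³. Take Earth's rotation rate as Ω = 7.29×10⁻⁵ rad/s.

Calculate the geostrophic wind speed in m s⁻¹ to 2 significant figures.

Coriolis parameter at 35°N:
f = 2Ω sin φ = 2 × 7.29×10⁻⁵ × sin 35° = 8.36×10⁻⁵ s⁻¹
Pressure gradient: |∂P/∂n| = 1400 Pa / 655000 m = 2.14×10⁻³ Pa/m
Geostrophic balance (pressure-gradient force = Coriolis force):
V_g = (1/(fρ)) |∂P/∂n| = 2.14×10⁻³ / (8.36×10⁻⁵ × 0.933) = 27.4 m/s

27 m s⁻¹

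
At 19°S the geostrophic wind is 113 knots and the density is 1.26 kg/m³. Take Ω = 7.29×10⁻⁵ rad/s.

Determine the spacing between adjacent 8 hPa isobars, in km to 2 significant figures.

Coriolis parameter at 19°S:
f = 2Ω sin φ = 2 × 7.29×10⁻⁵ × sin 19° = 4.75×10⁻⁵ s⁻¹
Wind speed in SI: 113 knots = 58.1 m/s
Geostrophic balance rearranged: |∂P/∂n| = f ρ V_g
|∂P/∂n| = 4.75×10⁻⁵ × 1.26 × 58.1 = 3.48×10⁻³ Pa/m
Isobar spacing: Δn = ΔP/|∂P/∂n| = 800 Pa / 3.48×10⁻³ Pa/m = 230093 m ≈ 230 km

230 km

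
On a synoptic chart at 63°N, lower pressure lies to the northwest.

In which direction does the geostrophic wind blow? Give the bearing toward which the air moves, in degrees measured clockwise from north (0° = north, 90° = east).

The pressure-gradient force points toward the northwest (bearing 315°).
Geostrophic balance: in the Northern Hemisphere the Coriolis force deflects motion to the right, so the geostrophic wind blows 90° to the right of the pressure-gradient force (low pressure on the left).
Rotating 315° by 90° clockwise gives 045° — the wind blows toward the northeast.

045°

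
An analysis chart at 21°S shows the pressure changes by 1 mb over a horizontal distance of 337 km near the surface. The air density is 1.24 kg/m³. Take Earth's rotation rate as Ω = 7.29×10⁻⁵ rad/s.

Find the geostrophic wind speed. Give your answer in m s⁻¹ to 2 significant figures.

Coriolis parameter at 21°S:
f = 2Ω sin φ = 2 × 7.29×10⁻⁵ × sin 21° = 5.23×10⁻⁵ s⁻¹
Pressure gradient: |∂P/∂n| = 100 Pa / 337000 m = 2.97×10⁻⁴ Pa/m
Geostrophic balance (pressure-gradient force = Coriolis force):
V_g = (1/(fρ)) |∂P/∂n| = 2.97×10⁻⁴ / (5.23×10⁻⁵ × 1.24) = 4.58 m/s

4.6 m s⁻¹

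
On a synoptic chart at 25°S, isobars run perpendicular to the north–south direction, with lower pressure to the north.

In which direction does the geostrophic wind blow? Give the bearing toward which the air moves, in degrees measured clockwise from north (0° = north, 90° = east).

270°

The pressure-gradient force points toward the north (bearing 000°).
Geostrophic balance: in the Southern Hemisphere the Coriolis force deflects motion to the left, so the geostrophic wind blows 90° to the left of the pressure-gradient force (low pressure on the right).
Rotating 000° by 90° counterclockwise gives 270° — the wind blows toward the west.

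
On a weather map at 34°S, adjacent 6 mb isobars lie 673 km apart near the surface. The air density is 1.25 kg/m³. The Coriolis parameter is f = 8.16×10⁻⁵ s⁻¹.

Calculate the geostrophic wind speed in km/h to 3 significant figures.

31.5 km/h

Pressure gradient: |∂P/∂n| = 600 Pa / 673000 m = 8.92×10⁻⁴ Pa/m
Geostrophic balance (pressure-gradient force = Coriolis force):
V_g = (1/(fρ)) |∂P/∂n| = 8.92×10⁻⁴ / (8.16×10⁻⁵ × 1.25) = 8.74 m/s
Converting: 8.74 m/s × 3.6 = 31.5 km/h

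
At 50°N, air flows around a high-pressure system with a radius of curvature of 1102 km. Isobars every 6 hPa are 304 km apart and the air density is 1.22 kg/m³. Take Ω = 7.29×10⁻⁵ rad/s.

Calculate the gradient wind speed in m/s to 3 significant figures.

Coriolis parameter at 50°N:
f = 2Ω sin φ = 2 × 7.29×10⁻⁵ × sin 50° = 1.12×10⁻⁴ s⁻¹
Pressure gradient: |∂P/∂n| = 600 Pa / 304000 m = 1.97×10⁻³ Pa/m
Geostrophic speed: V_g = |∂P/∂n|/(fρ) = 1.97×10⁻³/(1.12×10⁻⁴ × 1.22) = 14.5 m/s
Around a high, pressure-gradient force acts outward with centrifugal, so Coriolis balances both:
fV = (1/ρ)|∂P/∂n| + V²/R  →  V² − fR·V + fR·V_g = 0
With fR = 1.12×10⁻⁴ × 1102×10³ m = 123 m/s:
V = [fR − √((fR)² − 4 fR V_g)]/2 = [123 − √(123² − 4×123×14.5)]/2 = 16.8 m/s
Supergeostrophic (V > V_g = 14.5 m/s), as expected around a high.

16.8 m/s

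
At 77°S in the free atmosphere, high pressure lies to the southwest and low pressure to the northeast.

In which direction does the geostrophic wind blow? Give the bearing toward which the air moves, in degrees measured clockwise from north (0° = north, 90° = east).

315°

The pressure-gradient force points toward the northeast (bearing 045°).
Geostrophic balance: in the Southern Hemisphere the Coriolis force deflects motion to the left, so the geostrophic wind blows 90° to the left of the pressure-gradient force (low pressure on the right).
Rotating 045° by 90° counterclockwise gives 315° — the wind blows toward the northwest.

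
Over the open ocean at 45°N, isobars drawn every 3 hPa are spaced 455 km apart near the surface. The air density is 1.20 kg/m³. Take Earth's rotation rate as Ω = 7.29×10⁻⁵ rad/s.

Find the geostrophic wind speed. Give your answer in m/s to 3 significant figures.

5.33 m/s

Coriolis parameter at 45°N:
f = 2Ω sin φ = 2 × 7.29×10⁻⁵ × sin 45° = 1.03×10⁻⁴ s⁻¹
Pressure gradient: |∂P/∂n| = 300 Pa / 455000 m = 6.59×10⁻⁴ Pa/m
Geostrophic balance (pressure-gradient force = Coriolis force):
V_g = (1/(fρ)) |∂P/∂n| = 6.59×10⁻⁴ / (1.03×10⁻⁴ × 1.20) = 5.33 m/s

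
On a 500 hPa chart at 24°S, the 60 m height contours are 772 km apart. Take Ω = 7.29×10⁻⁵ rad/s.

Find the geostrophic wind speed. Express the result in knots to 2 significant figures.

Coriolis parameter at 24°S:
f = 2Ω sin φ = 2 × 7.29×10⁻⁵ × sin 24° = 5.93×10⁻⁵ s⁻¹
Height gradient: |∂Z/∂n| = 60 m / 772000 m = 7.77×10⁻⁵
On a pressure surface, geostrophic balance gives V_g = (g/f)|∂Z/∂n|:
V_g = 9.81 × 7.77×10⁻⁵ / 5.93×10⁻⁵ = 12.9 m/s
Converting: 12.9 m/s × 1.944 = 25 knots

25 knots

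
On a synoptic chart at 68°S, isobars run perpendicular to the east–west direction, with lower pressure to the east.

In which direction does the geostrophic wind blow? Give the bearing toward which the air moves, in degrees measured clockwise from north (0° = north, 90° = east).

The pressure-gradient force points toward the east (bearing 090°).
Geostrophic balance: in the Southern Hemisphere the Coriolis force deflects motion to the left, so the geostrophic wind blows 90° to the left of the pressure-gradient force (low pressure on the right).
Rotating 090° by 90° counterclockwise gives 000° — the wind blows toward the north.

000°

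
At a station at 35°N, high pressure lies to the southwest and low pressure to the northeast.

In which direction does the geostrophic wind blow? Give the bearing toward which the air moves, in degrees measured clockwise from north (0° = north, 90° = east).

The pressure-gradient force points toward the northeast (bearing 045°).
Geostrophic balance: in the Northern Hemisphere the Coriolis force deflects motion to the right, so the geostrophic wind blows 90° to the right of the pressure-gradient force (low pressure on the left).
Rotating 045° by 90° clockwise gives 135° — the wind blows toward the southeast.

135°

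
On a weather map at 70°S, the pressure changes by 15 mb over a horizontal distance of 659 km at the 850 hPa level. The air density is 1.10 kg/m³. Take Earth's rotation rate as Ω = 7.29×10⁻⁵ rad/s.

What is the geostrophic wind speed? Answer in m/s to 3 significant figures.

15.1 m/s

Coriolis parameter at 70°S:
f = 2Ω sin φ = 2 × 7.29×10⁻⁵ × sin 70° = 1.37×10⁻⁴ s⁻¹
Pressure gradient: |∂P/∂n| = 1500 Pa / 659000 m = 2.28×10⁻³ Pa/m
Geostrophic balance (pressure-gradient force = Coriolis force):
V_g = (1/(fρ)) |∂P/∂n| = 2.28×10⁻³ / (1.37×10⁻⁴ × 1.10) = 15.1 m/s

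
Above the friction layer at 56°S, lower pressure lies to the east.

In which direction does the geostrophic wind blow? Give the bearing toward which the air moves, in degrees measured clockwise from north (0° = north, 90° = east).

000°

The pressure-gradient force points toward the east (bearing 090°).
Geostrophic balance: in the Southern Hemisphere the Coriolis force deflects motion to the left, so the geostrophic wind blows 90° to the left of the pressure-gradient force (low pressure on the right).
Rotating 090° by 90° counterclockwise gives 000° — the wind blows toward the north.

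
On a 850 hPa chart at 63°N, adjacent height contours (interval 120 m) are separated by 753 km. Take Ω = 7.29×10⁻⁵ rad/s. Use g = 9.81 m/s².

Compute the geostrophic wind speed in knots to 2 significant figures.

Coriolis parameter at 63°N:
f = 2Ω sin φ = 2 × 7.29×10⁻⁵ × sin 63° = 1.30×10⁻⁴ s⁻¹
Height gradient: |∂Z/∂n| = 120 m / 753000 m = 1.59×10⁻⁴
On a pressure surface, geostrophic balance gives V_g = (g/f)|∂Z/∂n|:
V_g = 9.81 × 1.59×10⁻⁴ / 1.30×10⁻⁴ = 12.0 m/s
Converting: 12.0 m/s × 1.944 = 23 knots

23 knots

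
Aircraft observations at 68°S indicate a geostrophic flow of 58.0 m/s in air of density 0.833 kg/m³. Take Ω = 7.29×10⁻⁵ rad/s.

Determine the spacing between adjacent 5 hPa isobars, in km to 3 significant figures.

Coriolis parameter at 68°S:
f = 2Ω sin φ = 2 × 7.29×10⁻⁵ × sin 68° = 1.35×10⁻⁴ s⁻¹
Geostrophic balance rearranged: |∂P/∂n| = f ρ V_g
|∂P/∂n| = 1.35×10⁻⁴ × 0.833 × 58.0 = 6.53×10⁻³ Pa/m
Isobar spacing: Δn = ΔP/|∂P/∂n| = 500 Pa / 6.53×10⁻³ Pa/m = 76555 m ≈ 76.6 km

76.6 km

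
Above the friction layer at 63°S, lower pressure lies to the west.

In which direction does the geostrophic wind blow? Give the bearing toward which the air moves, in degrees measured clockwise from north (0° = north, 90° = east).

The pressure-gradient force points toward the west (bearing 270°).
Geostrophic balance: in the Southern Hemisphere the Coriolis force deflects motion to the left, so the geostrophic wind blows 90° to the left of the pressure-gradient force (low pressure on the right).
Rotating 270° by 90° counterclockwise gives 180° — the wind blows toward the south.

180°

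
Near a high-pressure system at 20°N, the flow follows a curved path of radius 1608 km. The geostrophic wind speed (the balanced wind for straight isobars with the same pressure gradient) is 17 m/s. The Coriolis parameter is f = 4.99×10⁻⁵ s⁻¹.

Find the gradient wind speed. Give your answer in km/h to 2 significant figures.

Around a high, pressure-gradient force acts outward with centrifugal, so Coriolis balances both:
fV = (1/ρ)|∂P/∂n| + V²/R  →  V² − fR·V + fR·V_g = 0
With fR = 4.99×10⁻⁵ × 1608×10³ m = 80.2 m/s:
V = [fR − √((fR)² − 4 fR V_g)]/2 = [80.2 − √(80.2² − 4×80.2×17)]/2 = 24.5 m/s
Supergeostrophic (V > V_g = 17 m/s), as expected around a high.
Converting: 24.5 m/s × 3.6 = 88 km/h

88 km/h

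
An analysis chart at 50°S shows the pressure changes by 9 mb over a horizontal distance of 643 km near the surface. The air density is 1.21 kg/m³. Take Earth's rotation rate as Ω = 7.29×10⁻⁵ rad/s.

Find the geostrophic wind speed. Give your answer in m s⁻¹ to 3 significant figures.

10.4 m s⁻¹

Coriolis parameter at 50°S:
f = 2Ω sin φ = 2 × 7.29×10⁻⁵ × sin 50° = 1.12×10⁻⁴ s⁻¹
Pressure gradient: |∂P/∂n| = 900 Pa / 643000 m = 1.40×10⁻³ Pa/m
Geostrophic balance (pressure-gradient force = Coriolis force):
V_g = (1/(fρ)) |∂P/∂n| = 1.40×10⁻³ / (1.12×10⁻⁴ × 1.21) = 10.4 m/s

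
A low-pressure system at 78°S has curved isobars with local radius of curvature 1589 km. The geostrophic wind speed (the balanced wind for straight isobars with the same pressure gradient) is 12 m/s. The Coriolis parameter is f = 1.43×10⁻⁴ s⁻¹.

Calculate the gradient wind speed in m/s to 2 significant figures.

Around a low, centrifugal force acts outward with Coriolis, so pressure-gradient force balances both:
(1/ρ)|∂P/∂n| = fV + V²/R  →  V² + fR·V − fR·V_g = 0
With fR = 1.43×10⁻⁴ × 1589×10³ m = 227 m/s:
V = [−fR + √((fR)² + 4 fR V_g)]/2 = [−227 + √(227² + 4×227×12)]/2 = 11.4 m/s
Subgeostrophic (V < V_g = 12 m/s), as expected around a low.

11 m/s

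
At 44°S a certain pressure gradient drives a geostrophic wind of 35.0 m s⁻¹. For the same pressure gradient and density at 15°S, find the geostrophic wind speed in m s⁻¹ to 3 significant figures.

With the same pressure gradient and density, V_g ∝ 1/f ∝ 1/sin φ.
V₂ = V₁ · sin φ₁ / sin φ₂ = 35.0 × sin 44° / sin 15°
V₂ = 35.0 × 0.6947/0.2588 = 93.9 m s⁻¹

93.9 m s⁻¹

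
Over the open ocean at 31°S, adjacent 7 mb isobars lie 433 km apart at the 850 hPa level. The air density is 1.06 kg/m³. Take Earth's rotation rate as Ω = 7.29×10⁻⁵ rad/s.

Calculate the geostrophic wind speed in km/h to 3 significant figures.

Coriolis parameter at 31°S:
f = 2Ω sin φ = 2 × 7.29×10⁻⁵ × sin 31° = 7.51×10⁻⁵ s⁻¹
Pressure gradient: |∂P/∂n| = 700 Pa / 433000 m = 1.62×10⁻³ Pa/m
Geostrophic balance (pressure-gradient force = Coriolis force):
V_g = (1/(fρ)) |∂P/∂n| = 1.62×10⁻³ / (7.51×10⁻⁵ × 1.06) = 20.3 m/s
Converting: 20.3 m/s × 3.6 = 73.1 km/h

73.1 km/h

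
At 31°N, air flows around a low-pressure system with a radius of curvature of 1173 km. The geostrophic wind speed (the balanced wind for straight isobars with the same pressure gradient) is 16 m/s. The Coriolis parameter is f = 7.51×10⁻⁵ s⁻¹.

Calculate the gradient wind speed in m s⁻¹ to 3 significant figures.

13.8 m s⁻¹

Around a low, centrifugal force acts outward with Coriolis, so pressure-gradient force balances both:
(1/ρ)|∂P/∂n| = fV + V²/R  →  V² + fR·V − fR·V_g = 0
With fR = 7.51×10⁻⁵ × 1173×10³ m = 88.1 m/s:
V = [−fR + √((fR)² + 4 fR V_g)]/2 = [−88.1 + √(88.1² + 4×88.1×16)]/2 = 13.8 m/s
Subgeostrophic (V < V_g = 16 m/s), as expected around a low.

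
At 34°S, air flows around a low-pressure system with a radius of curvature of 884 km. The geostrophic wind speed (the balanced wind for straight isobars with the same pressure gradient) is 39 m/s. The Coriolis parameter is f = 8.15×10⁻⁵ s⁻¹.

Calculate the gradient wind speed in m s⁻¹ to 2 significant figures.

28 m s⁻¹

Around a low, centrifugal force acts outward with Coriolis, so pressure-gradient force balances both:
(1/ρ)|∂P/∂n| = fV + V²/R  →  V² + fR·V − fR·V_g = 0
With fR = 8.15×10⁻⁵ × 884×10³ m = 72.0 m/s:
V = [−fR + √((fR)² + 4 fR V_g)]/2 = [−72.0 + √(72.0² + 4×72.0×39)]/2 = 28.1 m/s
Subgeostrophic (V < V_g = 39 m/s), as expected around a low.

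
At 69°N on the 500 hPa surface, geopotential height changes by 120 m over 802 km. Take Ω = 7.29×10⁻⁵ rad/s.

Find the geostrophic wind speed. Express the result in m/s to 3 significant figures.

10.8 m/s

Coriolis parameter at 69°N:
f = 2Ω sin φ = 2 × 7.29×10⁻⁵ × sin 69° = 1.36×10⁻⁴ s⁻¹
Height gradient: |∂Z/∂n| = 120 m / 802000 m = 1.50×10⁻⁴
On a pressure surface, geostrophic balance gives V_g = (g/f)|∂Z/∂n|:
V_g = 9.81 × 1.50×10⁻⁴ / 1.36×10⁻⁴ = 10.8 m/s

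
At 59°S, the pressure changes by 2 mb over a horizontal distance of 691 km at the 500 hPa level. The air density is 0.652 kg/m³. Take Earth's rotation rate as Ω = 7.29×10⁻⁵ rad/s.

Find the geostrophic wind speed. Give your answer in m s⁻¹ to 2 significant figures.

3.6 m s⁻¹

Coriolis parameter at 59°S:
f = 2Ω sin φ = 2 × 7.29×10⁻⁵ × sin 59° = 1.25×10⁻⁴ s⁻¹
Pressure gradient: |∂P/∂n| = 200 Pa / 691000 m = 2.89×10⁻⁴ Pa/m
Geostrophic balance (pressure-gradient force = Coriolis force):
V_g = (1/(fρ)) |∂P/∂n| = 2.89×10⁻⁴ / (1.25×10⁻⁴ × 0.652) = 3.55 m/s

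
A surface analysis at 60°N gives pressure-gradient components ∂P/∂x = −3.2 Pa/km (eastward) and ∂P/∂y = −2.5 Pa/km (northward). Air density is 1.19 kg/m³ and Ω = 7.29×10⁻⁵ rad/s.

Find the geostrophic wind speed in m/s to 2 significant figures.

27 m/s

Coriolis parameter at 60°N:
f = 2Ω sin φ = 2 × 7.29×10⁻⁵ × sin 60° = 1.26×10⁻⁴ s⁻¹
Component geostrophic relations (x east, y north):
u_g = −(1/(fρ)) ∂P/∂y,  v_g = (1/(fρ)) ∂P/∂x
u_g = −(−2.5×10⁻³)/(1.26×10⁻⁴ × 1.19) = 16.6 m/s;  v_g = (−3.2×10⁻³)/(1.26×10⁻⁴ × 1.19) = −21.3 m/s
|V_g| = √(u_g² + v_g²) = 27.0 m/s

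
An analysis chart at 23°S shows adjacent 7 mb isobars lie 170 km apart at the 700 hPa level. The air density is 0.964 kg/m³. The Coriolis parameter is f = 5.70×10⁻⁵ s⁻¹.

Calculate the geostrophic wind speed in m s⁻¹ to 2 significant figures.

Pressure gradient: |∂P/∂n| = 700 Pa / 170000 m = 4.12×10⁻³ Pa/m
Geostrophic balance (pressure-gradient force = Coriolis force):
V_g = (1/(fρ)) |∂P/∂n| = 4.12×10⁻³ / (5.70×10⁻⁵ × 0.964) = 74.9 m/s

75 m s⁻¹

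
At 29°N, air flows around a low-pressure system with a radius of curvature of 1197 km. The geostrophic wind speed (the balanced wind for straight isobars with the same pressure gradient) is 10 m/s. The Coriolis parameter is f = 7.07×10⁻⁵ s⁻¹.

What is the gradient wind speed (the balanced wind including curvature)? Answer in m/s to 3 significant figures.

Around a low, centrifugal force acts outward with Coriolis, so pressure-gradient force balances both:
(1/ρ)|∂P/∂n| = fV + V²/R  →  V² + fR·V − fR·V_g = 0
With fR = 7.07×10⁻⁵ × 1197×10³ m = 84.6 m/s:
V = [−fR + √((fR)² + 4 fR V_g)]/2 = [−84.6 + √(84.6² + 4×84.6×10)]/2 = 9.04 m/s
Subgeostrophic (V < V_g = 10 m/s), as expected around a low.

9.04 m/s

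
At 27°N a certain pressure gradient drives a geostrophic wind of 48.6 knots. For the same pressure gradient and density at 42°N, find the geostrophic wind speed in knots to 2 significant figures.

With the same pressure gradient and density, V_g ∝ 1/f ∝ 1/sin φ.
V₂ = V₁ · sin φ₁ / sin φ₂ = 48.6 × sin 27° / sin 42°
V₂ = 48.6 × 0.4540/0.6691 = 33 knots

33 knots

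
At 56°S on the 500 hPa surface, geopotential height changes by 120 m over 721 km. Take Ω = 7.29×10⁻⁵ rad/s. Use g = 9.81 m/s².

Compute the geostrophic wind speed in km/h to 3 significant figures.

Coriolis parameter at 56°S:
f = 2Ω sin φ = 2 × 7.29×10⁻⁵ × sin 56° = 1.21×10⁻⁴ s⁻¹
Height gradient: |∂Z/∂n| = 120 m / 721000 m = 1.66×10⁻⁴
On a pressure surface, geostrophic balance gives V_g = (g/f)|∂Z/∂n|:
V_g = 9.81 × 1.66×10⁻⁴ / 1.21×10⁻⁴ = 13.5 m/s
Converting: 13.5 m/s × 3.6 = 48.6 km/h

48.6 km/h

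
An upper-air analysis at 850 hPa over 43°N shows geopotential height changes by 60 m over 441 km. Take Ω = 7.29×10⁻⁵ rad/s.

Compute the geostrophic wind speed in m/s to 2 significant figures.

Coriolis parameter at 43°N:
f = 2Ω sin φ = 2 × 7.29×10⁻⁵ × sin 43° = 9.94×10⁻⁵ s⁻¹
Height gradient: |∂Z/∂n| = 60 m / 441000 m = 1.36×10⁻⁴
On a pressure surface, geostrophic balance gives V_g = (g/f)|∂Z/∂n|:
V_g = 9.81 × 1.36×10⁻⁴ / 9.94×10⁻⁵ = 13.4 m/s

13 m/s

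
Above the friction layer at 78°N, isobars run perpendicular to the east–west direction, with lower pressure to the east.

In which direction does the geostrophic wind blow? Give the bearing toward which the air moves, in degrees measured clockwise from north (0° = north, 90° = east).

The pressure-gradient force points toward the east (bearing 090°).
Geostrophic balance: in the Northern Hemisphere the Coriolis force deflects motion to the right, so the geostrophic wind blows 90° to the right of the pressure-gradient force (low pressure on the left).
Rotating 090° by 90° clockwise gives 180° — the wind blows toward the south.

180°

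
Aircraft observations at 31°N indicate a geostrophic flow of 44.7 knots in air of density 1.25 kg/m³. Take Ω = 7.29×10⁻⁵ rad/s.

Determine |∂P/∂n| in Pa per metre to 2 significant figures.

Coriolis parameter at 31°N:
f = 2Ω sin φ = 2 × 7.29×10⁻⁵ × sin 31° = 7.51×10⁻⁵ s⁻¹
Wind speed in SI: 44.7 knots = 23.0 m/s
Geostrophic balance rearranged: |∂P/∂n| = f ρ V_g
|∂P/∂n| = 7.51×10⁻⁵ × 1.25 × 23.0 = 2.16×10⁻³ Pa/m

2.2×10⁻³ Pa/m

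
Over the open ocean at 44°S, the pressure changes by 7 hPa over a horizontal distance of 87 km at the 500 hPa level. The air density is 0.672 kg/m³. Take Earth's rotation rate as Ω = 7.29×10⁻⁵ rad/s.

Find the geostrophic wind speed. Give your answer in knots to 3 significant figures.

230 knots

Coriolis parameter at 44°S:
f = 2Ω sin φ = 2 × 7.29×10⁻⁵ × sin 44° = 1.01×10⁻⁴ s⁻¹
Pressure gradient: |∂P/∂n| = 700 Pa / 87000 m = 8.05×10⁻³ Pa/m
Geostrophic balance (pressure-gradient force = Coriolis force):
V_g = (1/(fρ)) |∂P/∂n| = 8.05×10⁻³ / (1.01×10⁻⁴ × 0.672) = 118 m/s
Converting: 118 m/s × 1.944 = 230 knots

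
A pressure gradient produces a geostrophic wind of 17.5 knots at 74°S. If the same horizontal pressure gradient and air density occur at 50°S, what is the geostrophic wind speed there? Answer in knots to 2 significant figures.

22 knots

With the same pressure gradient and density, V_g ∝ 1/f ∝ 1/sin φ.
V₂ = V₁ · sin φ₁ / sin φ₂ = 17.5 × sin 74° / sin 50°
V₂ = 17.5 × 0.9613/0.7660 = 22 knots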